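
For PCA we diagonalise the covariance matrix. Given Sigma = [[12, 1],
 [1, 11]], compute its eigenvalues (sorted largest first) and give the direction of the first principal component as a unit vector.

Step 1 — characteristic polynomial of 2×2 Sigma:
  det(Sigma - λI) = λ² - trace · λ + det = 0.
  trace = 12 + 11 = 23, det = 12·11 - (1)² = 131.
Step 2 — discriminant:
  Δ = trace² - 4·det = 529 - 524 = 5.
Step 3 — eigenvalues:
  λ = (trace ± √Δ)/2 = (23 ± 2.2361)/2,
  λ_1 = 12.618,  λ_2 = 10.382.

Step 4 — unit eigenvector for λ_1: solve (Sigma - λ_1 I)v = 0. First row:
  (12 - 12.618)·v_x + (1)·v_y = 0, i.e. (-0.618)·v_x + (1)·v_y = 0,
  so v ∝ (b, λ_1 - a) = (1, 0.618) = u.
  ||u|| = √((1)² + (0.618)²) = √(1.382) ≈ 1.1756,
  v_1 = u/||u|| ≈ (0.8507, 0.5257) (||v_1|| = 1).

λ_1 = 12.618,  λ_2 = 10.382;  v_1 ≈ (0.8507, 0.5257)


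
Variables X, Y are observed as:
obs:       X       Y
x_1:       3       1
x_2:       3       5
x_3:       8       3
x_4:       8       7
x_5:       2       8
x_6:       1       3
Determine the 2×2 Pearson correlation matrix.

Step 1 — column means:
  mean(X) = (3 + 3 + 8 + 8 + 2 + 1) / 6 = 25/6 = 4.1667
  mean(Y) = (1 + 5 + 3 + 7 + 8 + 3) / 6 = 27/6 = 4.5

Step 2 — sample variances and covariances s[i,j] = (1/(n-1)) · Σ_k (x_{k,i} - mean_i) · (x_{k,j} - mean_j), with n-1 = 5:
  s[X,X] = ((-1.1667)·(-1.1667) + (-1.1667)·(-1.1667) + (3.8333)·(3.8333) + (3.8333)·(3.8333) + (-2.1667)·(-2.1667) + (-3.1667)·(-3.1667)) / 5 = 46.8333/5 = 9.3667
  s[X,Y] = ((-1.1667)·(-3.5) + (-1.1667)·(0.5) + (3.8333)·(-1.5) + (3.8333)·(2.5) + (-2.1667)·(3.5) + (-3.1667)·(-1.5)) / 5 = 4.5/5 = 0.9
  s[Y,Y] = ((-3.5)·(-3.5) + (0.5)·(0.5) + (-1.5)·(-1.5) + (2.5)·(2.5) + (3.5)·(3.5) + (-1.5)·(-1.5)) / 5 = 35.5/5 = 7.1
  Sample standard deviations s_i = √(s[i,i]):
  s(X) = √(9.3667) = 3.0605
  s(Y) = √(7.1) = 2.6646

Step 3 — r_{ij} = s_{ij} / (s_i · s_j):
  r[X,X] = 1 (diagonal).
  r[X,Y] = 0.9 / (3.0605 · 2.6646) = 0.9 / 8.155 = 0.1104
  r[Y,Y] = 1 (diagonal).

R is symmetric with unit diagonal. Assembling:

R = [[1, 0.1104],
 [0.1104, 1]]


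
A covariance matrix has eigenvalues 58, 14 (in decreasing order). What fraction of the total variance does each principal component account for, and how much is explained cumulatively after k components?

Step 1 — total variance = trace(Sigma) = Σ λ_i = 58 + 14 = 72.

Step 2 — fraction explained by component i = λ_i / Σ λ:
  PC1: 58/72 = 0.8056
  PC2: 14/72 = 0.1944

Step 3 — cumulative fraction after k components = (λ_1 + ... + λ_k) / Σ λ:
  k = 1: 58/72 = 0.8056
  k = 2: (58 + 14)/72 = 72/72 = 1

Summary (fraction, with percent):

explained: PC1 0.8056 (80.56%), PC2 0.1944 (19.44%);  cumulative: 0.8056, 1


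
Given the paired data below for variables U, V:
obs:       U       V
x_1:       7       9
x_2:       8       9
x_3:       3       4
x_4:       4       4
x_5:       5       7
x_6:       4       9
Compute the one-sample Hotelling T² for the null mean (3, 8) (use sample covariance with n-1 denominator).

Step 1 — sample mean vector:
  mean(U) = (7 + 8 + 3 + 4 + 5 + 4) / 6 = 31/6 = 5.1667
  mean(V) = (9 + 9 + 4 + 4 + 7 + 9) / 6 = 42/6 = 7
  x̄ = (5.1667, 7),  deviation x̄ - mu_0 = (5.1667, 7) - (3, 8) = (2.1667, -1).

Step 2 — sample covariance matrix, S[i,j] = (1/(n-1)) · Σ_k (x_{k,i} - mean_i) · (x_{k,j} - mean_j), divisor n-1 = 5:
  S[U,U] = ((1.8333)·(1.8333) + (2.8333)·(2.8333) + (-2.1667)·(-2.1667) + (-1.1667)·(-1.1667) + (-0.1667)·(-0.1667) + (-1.1667)·(-1.1667)) / 5 = 18.8333/5 = 3.7667
  S[U,V] = ((1.8333)·(2) + (2.8333)·(2) + (-2.1667)·(-3) + (-1.1667)·(-3) + (-0.1667)·(0) + (-1.1667)·(2)) / 5 = 17/5 = 3.4
  S[V,V] = ((2)·(2) + (2)·(2) + (-3)·(-3) + (-3)·(-3) + (0)·(0) + (2)·(2)) / 5 = 30/5 = 6
  S = [[3.7667, 3.4],
 [3.4, 6]].

Step 3 — invert S. det(S) = 3.7667·6 - (3.4)² = 11.04.
  S^{-1} = (1/det) · [[d, -b], [-b, a]] = [[0.5435, -0.308],
 [-0.308, 0.3412]].

Step 4 — quadratic form (x̄ - mu_0)^T · S^{-1} · (x̄ - mu_0):
  S^{-1} · (x̄ - mu_0) = (1.4855, -1.0085),
  (x̄ - mu_0)^T · [...] = (2.1667)·(1.4855) + (-1)·(-1.0085) = 4.2271.

Step 5 — scale by n: T² = 6 · 4.2271 = 25.3623.

T² ≈ 25.3623


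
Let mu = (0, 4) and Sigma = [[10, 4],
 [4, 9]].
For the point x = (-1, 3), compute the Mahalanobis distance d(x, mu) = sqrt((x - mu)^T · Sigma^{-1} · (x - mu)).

Step 1 — centre the observation: (x - mu) = (-1, -1).

Step 2 — invert Sigma. det(Sigma) = 10·9 - (4)² = 74.
  Sigma^{-1} = (1/det) · [[d, -b], [-b, a]] = [[0.1216, -0.0541],
 [-0.0541, 0.1351]].

Step 3 — form the quadratic (x - mu)^T · Sigma^{-1} · (x - mu):
  Sigma^{-1} · (x - mu) = (-0.0676, -0.0811).
  (x - mu)^T · [Sigma^{-1} · (x - mu)] = (-1)·(-0.0676) + (-1)·(-0.0811) = 0.1486.

Step 4 — take square root: d = √(0.1486) ≈ 0.3855.

d(x, mu) = √(0.1486) ≈ 0.3855


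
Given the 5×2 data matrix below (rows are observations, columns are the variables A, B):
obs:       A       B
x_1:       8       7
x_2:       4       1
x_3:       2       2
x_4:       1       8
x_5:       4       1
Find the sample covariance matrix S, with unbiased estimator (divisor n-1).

Step 1 — column means:
  mean(A) = (8 + 4 + 2 + 1 + 4) / 5 = 19/5 = 3.8
  mean(B) = (7 + 1 + 2 + 8 + 1) / 5 = 19/5 = 3.8

Step 2 — sample covariance S[i,j] = (1/(n-1)) · Σ_k (x_{k,i} - mean_i) · (x_{k,j} - mean_j), with n-1 = 4.
  S[A,A] = ((4.2)·(4.2) + (0.2)·(0.2) + (-1.8)·(-1.8) + (-2.8)·(-2.8) + (0.2)·(0.2)) / 4 = 28.8/4 = 7.2
  S[A,B] = ((4.2)·(3.2) + (0.2)·(-2.8) + (-1.8)·(-1.8) + (-2.8)·(4.2) + (0.2)·(-2.8)) / 4 = 3.8/4 = 0.95
  S[B,B] = ((3.2)·(3.2) + (-2.8)·(-2.8) + (-1.8)·(-1.8) + (4.2)·(4.2) + (-2.8)·(-2.8)) / 4 = 46.8/4 = 11.7

S is symmetric (S[j,i] = S[i,j]). Assembling:

S = [[7.2, 0.95],
 [0.95, 11.7]]


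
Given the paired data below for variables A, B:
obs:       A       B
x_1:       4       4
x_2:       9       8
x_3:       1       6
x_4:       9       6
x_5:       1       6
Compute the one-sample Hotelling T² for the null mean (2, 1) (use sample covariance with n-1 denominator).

Step 1 — sample mean vector:
  mean(A) = (4 + 9 + 1 + 9 + 1) / 5 = 24/5 = 4.8
  mean(B) = (4 + 8 + 6 + 6 + 6) / 5 = 30/5 = 6
  x̄ = (4.8, 6),  deviation x̄ - mu_0 = (4.8, 6) - (2, 1) = (2.8, 5).

Step 2 — sample covariance matrix, S[i,j] = (1/(n-1)) · Σ_k (x_{k,i} - mean_i) · (x_{k,j} - mean_j), divisor n-1 = 4:
  S[A,A] = ((-0.8)·(-0.8) + (4.2)·(4.2) + (-3.8)·(-3.8) + (4.2)·(4.2) + (-3.8)·(-3.8)) / 4 = 64.8/4 = 16.2
  S[A,B] = ((-0.8)·(-2) + (4.2)·(2) + (-3.8)·(0) + (4.2)·(0) + (-3.8)·(0)) / 4 = 10/4 = 2.5
  S[B,B] = ((-2)·(-2) + (2)·(2) + (0)·(0) + (0)·(0) + (0)·(0)) / 4 = 8/4 = 2
  S = [[16.2, 2.5],
 [2.5, 2]].

Step 3 — invert S. det(S) = 16.2·2 - (2.5)² = 26.15.
  S^{-1} = (1/det) · [[d, -b], [-b, a]] = [[0.0765, -0.0956],
 [-0.0956, 0.6195]].

Step 4 — quadratic form (x̄ - mu_0)^T · S^{-1} · (x̄ - mu_0):
  S^{-1} · (x̄ - mu_0) = (-0.2639, 2.8298),
  (x̄ - mu_0)^T · [...] = (2.8)·(-0.2639) + (5)·(2.8298) = 13.4103.

Step 5 — scale by n: T² = 5 · 13.4103 = 67.0516.

T² ≈ 67.0516


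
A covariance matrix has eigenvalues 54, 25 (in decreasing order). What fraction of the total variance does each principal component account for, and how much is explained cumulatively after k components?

Step 1 — total variance = trace(Sigma) = Σ λ_i = 54 + 25 = 79.

Step 2 — fraction explained by component i = λ_i / Σ λ:
  PC1: 54/79 = 0.6835
  PC2: 25/79 = 0.3165

Step 3 — cumulative fraction after k components = (λ_1 + ... + λ_k) / Σ λ:
  k = 1: 54/79 = 0.6835
  k = 2: (54 + 25)/79 = 79/79 = 1

Summary (fraction, with percent):

explained: PC1 0.6835 (68.35%), PC2 0.3165 (31.65%);  cumulative: 0.6835, 1


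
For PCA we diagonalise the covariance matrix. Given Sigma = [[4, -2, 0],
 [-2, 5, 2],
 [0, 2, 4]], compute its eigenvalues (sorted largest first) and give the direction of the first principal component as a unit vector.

Step 1 — characteristic polynomial p(λ) = det(λI - Sigma) = λ³ - tr·λ² + c_1·λ - det, where tr = trace, c_1 = sum of the principal 2×2 minors, det = det(Sigma):
  tr = 4 + 5 + 4 = 13,
  c_1 = (4·5 - (-2)²) + (4·4 - (0)²) + (5·4 - (2)²) = 16 + 16 + 16 = 48,
  det = 4·(5·4 - (2)²) - (-2)·((-2)·4 - (2)·(0)) + (0)·((-2)·(2) - 5·(0)) = 4·(16) - (-2)·(-8) + (0)·(-4) = 48.
  So p(λ) = λ³ - 13λ² + 48λ - 48.
Step 2 — look for an integer root (rational root theorem: any rational root is an integer divisor of 48). Testing λ = 4:
  p(4) = 64 - 208 + 192 - 48 = 0  ✓
  Dividing out (λ - 4): p(λ) = (λ - 4)(λ² - 9λ + 12).
Step 3 — remaining eigenvalues from the quadratic λ² - 9λ + 12 = 0:
  Δ = 9² - 4·12 = 81 - 48 = 33,  λ = (9 ± √33)/2 = (9 ± 5.7446)/2 ≈ 7.3723 or 1.6277.
  Sorted: λ_1 = 7.3723,  λ_2 = 4,  λ_3 = 1.6277  (check: sum = 13 = tr ✓).

Step 4 — unit eigenvector for λ_1 ≈ 7.3723: v spans the null space of (Sigma - λ_1 I), whose rows are
  r_1 = (-3.3723, -2, 0),  r_2 = (-2, -2.3723, 2),  r_3 = (0, 2, -3.3723).
  v is orthogonal to every row, so take v ∝ r_1 × r_2 = ((-2)·(2) - (0)·(-2.3723), (0)·(-2) - (-3.3723)·(2), (-3.3723)·(-2.3723) - (-2)·(-2)) ≈ (-4, 6.7446, 4).
  Rescale (multiply by -1 so the first nonzero entry is positive): u = (4, -6.7446, -4).
  ||u|| = √((4)² + (-6.7446)² + (-4)²) = √(77.4891) ≈ 8.8028,  v_1 = u/||u|| ≈ (0.4544, -0.7662, -0.4544) (||v_1|| = 1).

λ_1 = 7.3723,  λ_2 = 4,  λ_3 = 1.6277;  v_1 ≈ (0.4544, -0.7662, -0.4544)


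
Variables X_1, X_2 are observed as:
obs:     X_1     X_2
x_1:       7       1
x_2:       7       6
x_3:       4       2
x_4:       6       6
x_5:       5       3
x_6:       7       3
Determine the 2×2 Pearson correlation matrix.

Step 1 — column means:
  mean(X_1) = (7 + 7 + 4 + 6 + 5 + 7) / 6 = 36/6 = 6
  mean(X_2) = (1 + 6 + 2 + 6 + 3 + 3) / 6 = 21/6 = 3.5

Step 2 — sample variances and covariances s[i,j] = (1/(n-1)) · Σ_k (x_{k,i} - mean_i) · (x_{k,j} - mean_j), with n-1 = 5:
  s[X_1,X_1] = ((1)·(1) + (1)·(1) + (-2)·(-2) + (0)·(0) + (-1)·(-1) + (1)·(1)) / 5 = 8/5 = 1.6
  s[X_1,X_2] = ((1)·(-2.5) + (1)·(2.5) + (-2)·(-1.5) + (0)·(2.5) + (-1)·(-0.5) + (1)·(-0.5)) / 5 = 3/5 = 0.6
  s[X_2,X_2] = ((-2.5)·(-2.5) + (2.5)·(2.5) + (-1.5)·(-1.5) + (2.5)·(2.5) + (-0.5)·(-0.5) + (-0.5)·(-0.5)) / 5 = 21.5/5 = 4.3
  Sample standard deviations s_i = √(s[i,i]):
  s(X_1) = √(1.6) = 1.2649
  s(X_2) = √(4.3) = 2.0736

Step 3 — r_{ij} = s_{ij} / (s_i · s_j):
  r[X_1,X_1] = 1 (diagonal).
  r[X_1,X_2] = 0.6 / (1.2649 · 2.0736) = 0.6 / 2.623 = 0.2287
  r[X_2,X_2] = 1 (diagonal).

R is symmetric with unit diagonal. Assembling:

R = [[1, 0.2287],
 [0.2287, 1]]


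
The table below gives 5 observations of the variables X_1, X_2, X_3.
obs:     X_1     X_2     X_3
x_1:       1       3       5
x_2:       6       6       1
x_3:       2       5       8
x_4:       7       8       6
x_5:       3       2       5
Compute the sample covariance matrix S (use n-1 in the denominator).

Step 1 — column means:
  mean(X_1) = (1 + 6 + 2 + 7 + 3) / 5 = 19/5 = 3.8
  mean(X_2) = (3 + 6 + 5 + 8 + 2) / 5 = 24/5 = 4.8
  mean(X_3) = (5 + 1 + 8 + 6 + 5) / 5 = 25/5 = 5

Step 2 — sample covariance S[i,j] = (1/(n-1)) · Σ_k (x_{k,i} - mean_i) · (x_{k,j} - mean_j), with n-1 = 4.
  S[X_1,X_1] = ((-2.8)·(-2.8) + (2.2)·(2.2) + (-1.8)·(-1.8) + (3.2)·(3.2) + (-0.8)·(-0.8)) / 4 = 26.8/4 = 6.7
  S[X_1,X_2] = ((-2.8)·(-1.8) + (2.2)·(1.2) + (-1.8)·(0.2) + (3.2)·(3.2) + (-0.8)·(-2.8)) / 4 = 19.8/4 = 4.95
  S[X_1,X_3] = ((-2.8)·(0) + (2.2)·(-4) + (-1.8)·(3) + (3.2)·(1) + (-0.8)·(0)) / 4 = -11/4 = -2.75
  S[X_2,X_2] = ((-1.8)·(-1.8) + (1.2)·(1.2) + (0.2)·(0.2) + (3.2)·(3.2) + (-2.8)·(-2.8)) / 4 = 22.8/4 = 5.7
  S[X_2,X_3] = ((-1.8)·(0) + (1.2)·(-4) + (0.2)·(3) + (3.2)·(1) + (-2.8)·(0)) / 4 = -1/4 = -0.25
  S[X_3,X_3] = ((0)·(0) + (-4)·(-4) + (3)·(3) + (1)·(1) + (0)·(0)) / 4 = 26/4 = 6.5

S is symmetric (S[j,i] = S[i,j]). Assembling:

S = [[6.7, 4.95, -2.75],
 [4.95, 5.7, -0.25],
 [-2.75, -0.25, 6.5]]


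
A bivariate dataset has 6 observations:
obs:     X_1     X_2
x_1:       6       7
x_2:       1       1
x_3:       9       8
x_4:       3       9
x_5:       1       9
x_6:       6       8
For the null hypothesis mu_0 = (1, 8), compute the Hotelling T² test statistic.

Step 1 — sample mean vector:
  mean(X_1) = (6 + 1 + 9 + 3 + 1 + 6) / 6 = 26/6 = 4.3333
  mean(X_2) = (7 + 1 + 8 + 9 + 9 + 8) / 6 = 42/6 = 7
  x̄ = (4.3333, 7),  deviation x̄ - mu_0 = (4.3333, 7) - (1, 8) = (3.3333, -1).

Step 2 — sample covariance matrix, S[i,j] = (1/(n-1)) · Σ_k (x_{k,i} - mean_i) · (x_{k,j} - mean_j), divisor n-1 = 5:
  S[X_1,X_1] = ((1.6667)·(1.6667) + (-3.3333)·(-3.3333) + (4.6667)·(4.6667) + (-1.3333)·(-1.3333) + (-3.3333)·(-3.3333) + (1.6667)·(1.6667)) / 5 = 51.3333/5 = 10.2667
  S[X_1,X_2] = ((1.6667)·(0) + (-3.3333)·(-6) + (4.6667)·(1) + (-1.3333)·(2) + (-3.3333)·(2) + (1.6667)·(1)) / 5 = 17/5 = 3.4
  S[X_2,X_2] = ((0)·(0) + (-6)·(-6) + (1)·(1) + (2)·(2) + (2)·(2) + (1)·(1)) / 5 = 46/5 = 9.2
  S = [[10.2667, 3.4],
 [3.4, 9.2]].

Step 3 — invert S. det(S) = 10.2667·9.2 - (3.4)² = 82.8933.
  S^{-1} = (1/det) · [[d, -b], [-b, a]] = [[0.111, -0.041],
 [-0.041, 0.1239]].

Step 4 — quadratic form (x̄ - mu_0)^T · S^{-1} · (x̄ - mu_0):
  S^{-1} · (x̄ - mu_0) = (0.411, -0.2606),
  (x̄ - mu_0)^T · [...] = (3.3333)·(0.411) + (-1)·(-0.2606) = 1.6305.

Step 5 — scale by n: T² = 6 · 1.6305 = 9.7829.

T² ≈ 9.7829


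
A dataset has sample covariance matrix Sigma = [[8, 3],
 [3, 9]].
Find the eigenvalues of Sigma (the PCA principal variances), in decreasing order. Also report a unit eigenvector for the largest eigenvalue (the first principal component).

Step 1 — characteristic polynomial of 2×2 Sigma:
  det(Sigma - λI) = λ² - trace · λ + det = 0.
  trace = 8 + 9 = 17, det = 8·9 - (3)² = 63.
Step 2 — discriminant:
  Δ = trace² - 4·det = 289 - 252 = 37.
Step 3 — eigenvalues:
  λ = (trace ± √Δ)/2 = (17 ± 6.0828)/2,
  λ_1 = 11.5414,  λ_2 = 5.4586.

Step 4 — unit eigenvector for λ_1: solve (Sigma - λ_1 I)v = 0. First row:
  (8 - 11.5414)·v_x + (3)·v_y = 0, i.e. (-3.5414)·v_x + (3)·v_y = 0,
  so v ∝ (b, λ_1 - a) = (3, 3.5414) = u.
  ||u|| = √((3)² + (3.5414)²) = √(21.5414) ≈ 4.6413,
  v_1 = u/||u|| ≈ (0.6464, 0.763) (||v_1|| = 1).

λ_1 = 11.5414,  λ_2 = 5.4586;  v_1 ≈ (0.6464, 0.763)


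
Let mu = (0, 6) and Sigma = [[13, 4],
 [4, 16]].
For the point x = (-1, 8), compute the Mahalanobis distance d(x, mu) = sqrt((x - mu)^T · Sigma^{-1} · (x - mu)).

Step 1 — centre the observation: (x - mu) = (-1, 2).

Step 2 — invert Sigma. det(Sigma) = 13·16 - (4)² = 192.
  Sigma^{-1} = (1/det) · [[d, -b], [-b, a]] = [[0.0833, -0.0208],
 [-0.0208, 0.0677]].

Step 3 — form the quadratic (x - mu)^T · Sigma^{-1} · (x - mu):
  Sigma^{-1} · (x - mu) = (-0.125, 0.1562).
  (x - mu)^T · [Sigma^{-1} · (x - mu)] = (-1)·(-0.125) + (2)·(0.1562) = 0.4375.

Step 4 — take square root: d = √(0.4375) ≈ 0.6614.

d(x, mu) = √(0.4375) ≈ 0.6614


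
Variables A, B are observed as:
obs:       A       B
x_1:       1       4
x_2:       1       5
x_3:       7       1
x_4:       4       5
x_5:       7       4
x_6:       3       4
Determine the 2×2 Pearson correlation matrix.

Step 1 — column means:
  mean(A) = (1 + 1 + 7 + 4 + 7 + 3) / 6 = 23/6 = 3.8333
  mean(B) = (4 + 5 + 1 + 5 + 4 + 4) / 6 = 23/6 = 3.8333

Step 2 — sample variances and covariances s[i,j] = (1/(n-1)) · Σ_k (x_{k,i} - mean_i) · (x_{k,j} - mean_j), with n-1 = 5:
  s[A,A] = ((-2.8333)·(-2.8333) + (-2.8333)·(-2.8333) + (3.1667)·(3.1667) + (0.1667)·(0.1667) + (3.1667)·(3.1667) + (-0.8333)·(-0.8333)) / 5 = 36.8333/5 = 7.3667
  s[A,B] = ((-2.8333)·(0.1667) + (-2.8333)·(1.1667) + (3.1667)·(-2.8333) + (0.1667)·(1.1667) + (3.1667)·(0.1667) + (-0.8333)·(0.1667)) / 5 = -12.1667/5 = -2.4333
  s[B,B] = ((0.1667)·(0.1667) + (1.1667)·(1.1667) + (-2.8333)·(-2.8333) + (1.1667)·(1.1667) + (0.1667)·(0.1667) + (0.1667)·(0.1667)) / 5 = 10.8333/5 = 2.1667
  Sample standard deviations s_i = √(s[i,i]):
  s(A) = √(7.3667) = 2.7142
  s(B) = √(2.1667) = 1.472

Step 3 — r_{ij} = s_{ij} / (s_i · s_j):
  r[A,A] = 1 (diagonal).
  r[A,B] = -2.4333 / (2.7142 · 1.472) = -2.4333 / 3.9951 = -0.6091
  r[B,B] = 1 (diagonal).

R is symmetric with unit diagonal. Assembling:

R = [[1, -0.6091],
 [-0.6091, 1]]


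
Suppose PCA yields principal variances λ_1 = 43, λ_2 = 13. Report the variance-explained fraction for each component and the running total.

Step 1 — total variance = trace(Sigma) = Σ λ_i = 43 + 13 = 56.

Step 2 — fraction explained by component i = λ_i / Σ λ:
  PC1: 43/56 = 0.7679
  PC2: 13/56 = 0.2321

Step 3 — cumulative fraction after k components = (λ_1 + ... + λ_k) / Σ λ:
  k = 1: 43/56 = 0.7679
  k = 2: (43 + 13)/56 = 56/56 = 1

Summary (fraction, with percent):

explained: PC1 0.7679 (76.79%), PC2 0.2321 (23.21%);  cumulative: 0.7679, 1


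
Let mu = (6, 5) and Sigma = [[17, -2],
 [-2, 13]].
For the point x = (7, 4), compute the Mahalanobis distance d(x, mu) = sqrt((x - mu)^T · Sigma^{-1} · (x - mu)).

Step 1 — centre the observation: (x - mu) = (1, -1).

Step 2 — invert Sigma. det(Sigma) = 17·13 - (-2)² = 217.
  Sigma^{-1} = (1/det) · [[d, -b], [-b, a]] = [[0.0599, 0.0092],
 [0.0092, 0.0783]].

Step 3 — form the quadratic (x - mu)^T · Sigma^{-1} · (x - mu):
  Sigma^{-1} · (x - mu) = (0.0507, -0.0691).
  (x - mu)^T · [Sigma^{-1} · (x - mu)] = (1)·(0.0507) + (-1)·(-0.0691) = 0.1198.

Step 4 — take square root: d = √(0.1198) ≈ 0.3461.

d(x, mu) = √(0.1198) ≈ 0.3461


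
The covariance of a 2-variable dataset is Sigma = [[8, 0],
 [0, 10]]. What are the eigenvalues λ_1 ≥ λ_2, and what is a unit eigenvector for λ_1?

Step 1 — characteristic polynomial of 2×2 Sigma:
  det(Sigma - λI) = λ² - trace · λ + det = 0.
  trace = 8 + 10 = 18, det = 8·10 - (0)² = 80.
Step 2 — discriminant:
  Δ = trace² - 4·det = 324 - 320 = 4.
Step 3 — eigenvalues:
  λ = (trace ± √Δ)/2 = (18 ± 2)/2,
  λ_1 = 10,  λ_2 = 8.

Step 4 — unit eigenvector for λ_1: Sigma is diagonal, so its eigenvectors are the coordinate axes. λ_1 = 10 is the diagonal entry on the second coordinate axis, hence
  v_1 = (0, 1) (||v_1|| = 1).

λ_1 = 10,  λ_2 = 8;  v_1 ≈ (0, 1)


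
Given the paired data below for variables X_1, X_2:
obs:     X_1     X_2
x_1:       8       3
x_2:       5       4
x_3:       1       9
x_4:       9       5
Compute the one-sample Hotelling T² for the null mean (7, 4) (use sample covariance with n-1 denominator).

Step 1 — sample mean vector:
  mean(X_1) = (8 + 5 + 1 + 9) / 4 = 23/4 = 5.75
  mean(X_2) = (3 + 4 + 9 + 5) / 4 = 21/4 = 5.25
  x̄ = (5.75, 5.25),  deviation x̄ - mu_0 = (5.75, 5.25) - (7, 4) = (-1.25, 1.25).

Step 2 — sample covariance matrix, S[i,j] = (1/(n-1)) · Σ_k (x_{k,i} - mean_i) · (x_{k,j} - mean_j), divisor n-1 = 3:
  S[X_1,X_1] = ((2.25)·(2.25) + (-0.75)·(-0.75) + (-4.75)·(-4.75) + (3.25)·(3.25)) / 3 = 38.75/3 = 12.9167
  S[X_1,X_2] = ((2.25)·(-2.25) + (-0.75)·(-1.25) + (-4.75)·(3.75) + (3.25)·(-0.25)) / 3 = -22.75/3 = -7.5833
  S[X_2,X_2] = ((-2.25)·(-2.25) + (-1.25)·(-1.25) + (3.75)·(3.75) + (-0.25)·(-0.25)) / 3 = 20.75/3 = 6.9167
  S = [[12.9167, -7.5833],
 [-7.5833, 6.9167]].

Step 3 — invert S. det(S) = 12.9167·6.9167 - (-7.5833)² = 31.8333.
  S^{-1} = (1/det) · [[d, -b], [-b, a]] = [[0.2173, 0.2382],
 [0.2382, 0.4058]].

Step 4 — quadratic form (x̄ - mu_0)^T · S^{-1} · (x̄ - mu_0):
  S^{-1} · (x̄ - mu_0) = (0.0262, 0.2094),
  (x̄ - mu_0)^T · [...] = (-1.25)·(0.0262) + (1.25)·(0.2094) = 0.2291.

Step 5 — scale by n: T² = 4 · 0.2291 = 0.9162.

T² ≈ 0.9162


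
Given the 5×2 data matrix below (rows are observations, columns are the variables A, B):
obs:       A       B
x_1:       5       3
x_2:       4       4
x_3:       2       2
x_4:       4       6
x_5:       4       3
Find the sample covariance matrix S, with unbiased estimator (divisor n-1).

Step 1 — column means:
  mean(A) = (5 + 4 + 2 + 4 + 4) / 5 = 19/5 = 3.8
  mean(B) = (3 + 4 + 2 + 6 + 3) / 5 = 18/5 = 3.6

Step 2 — sample covariance S[i,j] = (1/(n-1)) · Σ_k (x_{k,i} - mean_i) · (x_{k,j} - mean_j), with n-1 = 4.
  S[A,A] = ((1.2)·(1.2) + (0.2)·(0.2) + (-1.8)·(-1.8) + (0.2)·(0.2) + (0.2)·(0.2)) / 4 = 4.8/4 = 1.2
  S[A,B] = ((1.2)·(-0.6) + (0.2)·(0.4) + (-1.8)·(-1.6) + (0.2)·(2.4) + (0.2)·(-0.6)) / 4 = 2.6/4 = 0.65
  S[B,B] = ((-0.6)·(-0.6) + (0.4)·(0.4) + (-1.6)·(-1.6) + (2.4)·(2.4) + (-0.6)·(-0.6)) / 4 = 9.2/4 = 2.3

S is symmetric (S[j,i] = S[i,j]). Assembling:

S = [[1.2, 0.65],
 [0.65, 2.3]]


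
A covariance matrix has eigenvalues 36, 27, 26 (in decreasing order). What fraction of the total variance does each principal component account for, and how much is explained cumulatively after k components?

Step 1 — total variance = trace(Sigma) = Σ λ_i = 36 + 27 + 26 = 89.

Step 2 — fraction explained by component i = λ_i / Σ λ:
  PC1: 36/89 = 0.4045
  PC2: 27/89 = 0.3034
  PC3: 26/89 = 0.2921

Step 3 — cumulative fraction after k components = (λ_1 + ... + λ_k) / Σ λ:
  k = 1: 36/89 = 0.4045
  k = 2: (36 + 27)/89 = 63/89 = 0.7079
  k = 3: (36 + 27 + 26)/89 = 89/89 = 1

Summary (fraction, with percent):

explained: PC1 0.4045 (40.45%), PC2 0.3034 (30.34%), PC3 0.2921 (29.21%);  cumulative: 0.4045, 0.7079, 1


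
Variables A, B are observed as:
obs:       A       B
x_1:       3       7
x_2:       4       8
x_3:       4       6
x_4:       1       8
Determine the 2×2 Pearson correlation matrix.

Step 1 — column means:
  mean(A) = (3 + 4 + 4 + 1) / 4 = 12/4 = 3
  mean(B) = (7 + 8 + 6 + 8) / 4 = 29/4 = 7.25

Step 2 — sample variances and covariances s[i,j] = (1/(n-1)) · Σ_k (x_{k,i} - mean_i) · (x_{k,j} - mean_j), with n-1 = 3:
  s[A,A] = ((0)·(0) + (1)·(1) + (1)·(1) + (-2)·(-2)) / 3 = 6/3 = 2
  s[A,B] = ((0)·(-0.25) + (1)·(0.75) + (1)·(-1.25) + (-2)·(0.75)) / 3 = -2/3 = -0.6667
  s[B,B] = ((-0.25)·(-0.25) + (0.75)·(0.75) + (-1.25)·(-1.25) + (0.75)·(0.75)) / 3 = 2.75/3 = 0.9167
  Sample standard deviations s_i = √(s[i,i]):
  s(A) = √(2) = 1.4142
  s(B) = √(0.9167) = 0.9574

Step 3 — r_{ij} = s_{ij} / (s_i · s_j):
  r[A,A] = 1 (diagonal).
  r[A,B] = -0.6667 / (1.4142 · 0.9574) = -0.6667 / 1.354 = -0.4924
  r[B,B] = 1 (diagonal).

R is symmetric with unit diagonal. Assembling:

R = [[1, -0.4924],
 [-0.4924, 1]]


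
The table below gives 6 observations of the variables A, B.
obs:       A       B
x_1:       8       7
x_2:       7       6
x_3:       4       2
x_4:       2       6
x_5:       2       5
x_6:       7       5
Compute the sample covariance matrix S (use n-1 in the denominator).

Step 1 — column means:
  mean(A) = (8 + 7 + 4 + 2 + 2 + 7) / 6 = 30/6 = 5
  mean(B) = (7 + 6 + 2 + 6 + 5 + 5) / 6 = 31/6 = 5.1667

Step 2 — sample covariance S[i,j] = (1/(n-1)) · Σ_k (x_{k,i} - mean_i) · (x_{k,j} - mean_j), with n-1 = 5.
  S[A,A] = ((3)·(3) + (2)·(2) + (-1)·(-1) + (-3)·(-3) + (-3)·(-3) + (2)·(2)) / 5 = 36/5 = 7.2
  S[A,B] = ((3)·(1.8333) + (2)·(0.8333) + (-1)·(-3.1667) + (-3)·(0.8333) + (-3)·(-0.1667) + (2)·(-0.1667)) / 5 = 8/5 = 1.6
  S[B,B] = ((1.8333)·(1.8333) + (0.8333)·(0.8333) + (-3.1667)·(-3.1667) + (0.8333)·(0.8333) + (-0.1667)·(-0.1667) + (-0.1667)·(-0.1667)) / 5 = 14.8333/5 = 2.9667

S is symmetric (S[j,i] = S[i,j]). Assembling:

S = [[7.2, 1.6],
 [1.6, 2.9667]]


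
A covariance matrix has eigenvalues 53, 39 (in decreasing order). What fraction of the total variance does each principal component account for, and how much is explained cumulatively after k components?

Step 1 — total variance = trace(Sigma) = Σ λ_i = 53 + 39 = 92.

Step 2 — fraction explained by component i = λ_i / Σ λ:
  PC1: 53/92 = 0.5761
  PC2: 39/92 = 0.4239

Step 3 — cumulative fraction after k components = (λ_1 + ... + λ_k) / Σ λ:
  k = 1: 53/92 = 0.5761
  k = 2: (53 + 39)/92 = 92/92 = 1

Summary (fraction, with percent):

explained: PC1 0.5761 (57.61%), PC2 0.4239 (42.39%);  cumulative: 0.5761, 1


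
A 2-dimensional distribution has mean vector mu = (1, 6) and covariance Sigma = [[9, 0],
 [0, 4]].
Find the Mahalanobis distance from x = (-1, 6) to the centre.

Step 1 — centre the observation: (x - mu) = (-2, 0).

Step 2 — invert Sigma. det(Sigma) = 9·4 - (0)² = 36.
  Sigma^{-1} = (1/det) · [[d, -b], [-b, a]] = [[0.1111, 0],
 [0, 0.25]].

Step 3 — form the quadratic (x - mu)^T · Sigma^{-1} · (x - mu):
  Sigma^{-1} · (x - mu) = (-0.2222, 0).
  (x - mu)^T · [Sigma^{-1} · (x - mu)] = (-2)·(-0.2222) + (0)·(0) = 0.4444.

Step 4 — take square root: d = √(0.4444) ≈ 0.6667.

d(x, mu) = √(0.4444) ≈ 0.6667


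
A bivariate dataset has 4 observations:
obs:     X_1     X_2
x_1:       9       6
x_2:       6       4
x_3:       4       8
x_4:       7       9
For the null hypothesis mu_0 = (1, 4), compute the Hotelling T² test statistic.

Step 1 — sample mean vector:
  mean(X_1) = (9 + 6 + 4 + 7) / 4 = 26/4 = 6.5
  mean(X_2) = (6 + 4 + 8 + 9) / 4 = 27/4 = 6.75
  x̄ = (6.5, 6.75),  deviation x̄ - mu_0 = (6.5, 6.75) - (1, 4) = (5.5, 2.75).

Step 2 — sample covariance matrix, S[i,j] = (1/(n-1)) · Σ_k (x_{k,i} - mean_i) · (x_{k,j} - mean_j), divisor n-1 = 3:
  S[X_1,X_1] = ((2.5)·(2.5) + (-0.5)·(-0.5) + (-2.5)·(-2.5) + (0.5)·(0.5)) / 3 = 13/3 = 4.3333
  S[X_1,X_2] = ((2.5)·(-0.75) + (-0.5)·(-2.75) + (-2.5)·(1.25) + (0.5)·(2.25)) / 3 = -2.5/3 = -0.8333
  S[X_2,X_2] = ((-0.75)·(-0.75) + (-2.75)·(-2.75) + (1.25)·(1.25) + (2.25)·(2.25)) / 3 = 14.75/3 = 4.9167
  S = [[4.3333, -0.8333],
 [-0.8333, 4.9167]].

Step 3 — invert S. det(S) = 4.3333·4.9167 - (-0.8333)² = 20.6111.
  S^{-1} = (1/det) · [[d, -b], [-b, a]] = [[0.2385, 0.0404],
 [0.0404, 0.2102]].

Step 4 — quadratic form (x̄ - mu_0)^T · S^{-1} · (x̄ - mu_0):
  S^{-1} · (x̄ - mu_0) = (1.4232, 0.8005),
  (x̄ - mu_0)^T · [...] = (5.5)·(1.4232) + (2.75)·(0.8005) = 10.029.

Step 5 — scale by n: T² = 4 · 10.029 = 40.1159.

T² ≈ 40.1159


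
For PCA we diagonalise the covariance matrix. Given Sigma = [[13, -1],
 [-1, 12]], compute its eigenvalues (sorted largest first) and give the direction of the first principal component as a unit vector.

Step 1 — characteristic polynomial of 2×2 Sigma:
  det(Sigma - λI) = λ² - trace · λ + det = 0.
  trace = 13 + 12 = 25, det = 13·12 - (-1)² = 155.
Step 2 — discriminant:
  Δ = trace² - 4·det = 625 - 620 = 5.
Step 3 — eigenvalues:
  λ = (trace ± √Δ)/2 = (25 ± 2.2361)/2,
  λ_1 = 13.618,  λ_2 = 11.382.

Step 4 — unit eigenvector for λ_1: solve (Sigma - λ_1 I)v = 0. First row:
  (13 - 13.618)·v_x + (-1)·v_y = 0, i.e. (-0.618)·v_x + (-1)·v_y = 0,
  so v ∝ (b, λ_1 - a) = (-1, 0.618); multiply by -1 so the first entry is positive: u = (1, -0.618).
  ||u|| = √((1)² + (-0.618)²) = √(1.382) ≈ 1.1756,
  v_1 = u/||u|| ≈ (0.8507, -0.5257) (||v_1|| = 1).

λ_1 = 13.618,  λ_2 = 11.382;  v_1 ≈ (0.8507, -0.5257)


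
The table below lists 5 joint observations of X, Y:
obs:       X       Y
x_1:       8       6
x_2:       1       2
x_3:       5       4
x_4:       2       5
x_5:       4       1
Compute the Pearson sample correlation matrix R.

Step 1 — column means:
  mean(X) = (8 + 1 + 5 + 2 + 4) / 5 = 20/5 = 4
  mean(Y) = (6 + 2 + 4 + 5 + 1) / 5 = 18/5 = 3.6

Step 2 — sample variances and covariances s[i,j] = (1/(n-1)) · Σ_k (x_{k,i} - mean_i) · (x_{k,j} - mean_j), with n-1 = 4:
  s[X,X] = ((4)·(4) + (-3)·(-3) + (1)·(1) + (-2)·(-2) + (0)·(0)) / 4 = 30/4 = 7.5
  s[X,Y] = ((4)·(2.4) + (-3)·(-1.6) + (1)·(0.4) + (-2)·(1.4) + (0)·(-2.6)) / 4 = 12/4 = 3
  s[Y,Y] = ((2.4)·(2.4) + (-1.6)·(-1.6) + (0.4)·(0.4) + (1.4)·(1.4) + (-2.6)·(-2.6)) / 4 = 17.2/4 = 4.3
  Sample standard deviations s_i = √(s[i,i]):
  s(X) = √(7.5) = 2.7386
  s(Y) = √(4.3) = 2.0736

Step 3 — r_{ij} = s_{ij} / (s_i · s_j):
  r[X,X] = 1 (diagonal).
  r[X,Y] = 3 / (2.7386 · 2.0736) = 3 / 5.6789 = 0.5283
  r[Y,Y] = 1 (diagonal).

R is symmetric with unit diagonal. Assembling:

R = [[1, 0.5283],
 [0.5283, 1]]


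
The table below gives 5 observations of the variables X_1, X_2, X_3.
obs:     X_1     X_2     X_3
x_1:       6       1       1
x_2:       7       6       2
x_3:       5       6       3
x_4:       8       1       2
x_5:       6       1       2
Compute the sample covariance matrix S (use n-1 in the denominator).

Step 1 — column means:
  mean(X_1) = (6 + 7 + 5 + 8 + 6) / 5 = 32/5 = 6.4
  mean(X_2) = (1 + 6 + 6 + 1 + 1) / 5 = 15/5 = 3
  mean(X_3) = (1 + 2 + 3 + 2 + 2) / 5 = 10/5 = 2

Step 2 — sample covariance S[i,j] = (1/(n-1)) · Σ_k (x_{k,i} - mean_i) · (x_{k,j} - mean_j), with n-1 = 4.
  S[X_1,X_1] = ((-0.4)·(-0.4) + (0.6)·(0.6) + (-1.4)·(-1.4) + (1.6)·(1.6) + (-0.4)·(-0.4)) / 4 = 5.2/4 = 1.3
  S[X_1,X_2] = ((-0.4)·(-2) + (0.6)·(3) + (-1.4)·(3) + (1.6)·(-2) + (-0.4)·(-2)) / 4 = -4/4 = -1
  S[X_1,X_3] = ((-0.4)·(-1) + (0.6)·(0) + (-1.4)·(1) + (1.6)·(0) + (-0.4)·(0)) / 4 = -1/4 = -0.25
  S[X_2,X_2] = ((-2)·(-2) + (3)·(3) + (3)·(3) + (-2)·(-2) + (-2)·(-2)) / 4 = 30/4 = 7.5
  S[X_2,X_3] = ((-2)·(-1) + (3)·(0) + (3)·(1) + (-2)·(0) + (-2)·(0)) / 4 = 5/4 = 1.25
  S[X_3,X_3] = ((-1)·(-1) + (0)·(0) + (1)·(1) + (0)·(0) + (0)·(0)) / 4 = 2/4 = 0.5

S is symmetric (S[j,i] = S[i,j]). Assembling:

S = [[1.3, -1, -0.25],
 [-1, 7.5, 1.25],
 [-0.25, 1.25, 0.5]]


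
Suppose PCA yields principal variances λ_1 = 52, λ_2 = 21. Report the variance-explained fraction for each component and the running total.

Step 1 — total variance = trace(Sigma) = Σ λ_i = 52 + 21 = 73.

Step 2 — fraction explained by component i = λ_i / Σ λ:
  PC1: 52/73 = 0.7123
  PC2: 21/73 = 0.2877

Step 3 — cumulative fraction after k components = (λ_1 + ... + λ_k) / Σ λ:
  k = 1: 52/73 = 0.7123
  k = 2: (52 + 21)/73 = 73/73 = 1

Summary (fraction, with percent):

explained: PC1 0.7123 (71.23%), PC2 0.2877 (28.77%);  cumulative: 0.7123, 1


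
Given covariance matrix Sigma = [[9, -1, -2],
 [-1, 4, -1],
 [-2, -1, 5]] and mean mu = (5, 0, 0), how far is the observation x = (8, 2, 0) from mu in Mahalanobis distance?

Step 1 — centre the observation: (x - mu) = (3, 2, 0).

Step 2 — invert Sigma (cofactor / det for 3×3, or solve directly):
  Sigma^{-1} = [[0.1301, 0.0479, 0.0616],
 [0.0479, 0.2808, 0.0753],
 [0.0616, 0.0753, 0.2397]].

Step 3 — form the quadratic (x - mu)^T · Sigma^{-1} · (x - mu):
  Sigma^{-1} · (x - mu) = (0.4863, 0.7055, 0.3356).
  (x - mu)^T · [Sigma^{-1} · (x - mu)] = (3)·(0.4863) + (2)·(0.7055) + (0)·(0.3356) = 2.8699.

Step 4 — take square root: d = √(2.8699) ≈ 1.6941.

d(x, mu) = √(2.8699) ≈ 1.6941


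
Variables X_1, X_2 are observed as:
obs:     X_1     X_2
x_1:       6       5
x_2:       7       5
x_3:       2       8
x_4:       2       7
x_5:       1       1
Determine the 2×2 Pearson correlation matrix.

Step 1 — column means:
  mean(X_1) = (6 + 7 + 2 + 2 + 1) / 5 = 18/5 = 3.6
  mean(X_2) = (5 + 5 + 8 + 7 + 1) / 5 = 26/5 = 5.2

Step 2 — sample variances and covariances s[i,j] = (1/(n-1)) · Σ_k (x_{k,i} - mean_i) · (x_{k,j} - mean_j), with n-1 = 4:
  s[X_1,X_1] = ((2.4)·(2.4) + (3.4)·(3.4) + (-1.6)·(-1.6) + (-1.6)·(-1.6) + (-2.6)·(-2.6)) / 4 = 29.2/4 = 7.3
  s[X_1,X_2] = ((2.4)·(-0.2) + (3.4)·(-0.2) + (-1.6)·(2.8) + (-1.6)·(1.8) + (-2.6)·(-4.2)) / 4 = 2.4/4 = 0.6
  s[X_2,X_2] = ((-0.2)·(-0.2) + (-0.2)·(-0.2) + (2.8)·(2.8) + (1.8)·(1.8) + (-4.2)·(-4.2)) / 4 = 28.8/4 = 7.2
  Sample standard deviations s_i = √(s[i,i]):
  s(X_1) = √(7.3) = 2.7019
  s(X_2) = √(7.2) = 2.6833

Step 3 — r_{ij} = s_{ij} / (s_i · s_j):
  r[X_1,X_1] = 1 (diagonal).
  r[X_1,X_2] = 0.6 / (2.7019 · 2.6833) = 0.6 / 7.2498 = 0.0828
  r[X_2,X_2] = 1 (diagonal).

R is symmetric with unit diagonal. Assembling:

R = [[1, 0.0828],
 [0.0828, 1]]


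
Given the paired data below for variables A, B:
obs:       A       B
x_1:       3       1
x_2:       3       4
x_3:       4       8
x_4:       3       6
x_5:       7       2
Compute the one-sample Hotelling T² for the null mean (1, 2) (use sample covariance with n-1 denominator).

Step 1 — sample mean vector:
  mean(A) = (3 + 3 + 4 + 3 + 7) / 5 = 20/5 = 4
  mean(B) = (1 + 4 + 8 + 6 + 2) / 5 = 21/5 = 4.2
  x̄ = (4, 4.2),  deviation x̄ - mu_0 = (4, 4.2) - (1, 2) = (3, 2.2).

Step 2 — sample covariance matrix, S[i,j] = (1/(n-1)) · Σ_k (x_{k,i} - mean_i) · (x_{k,j} - mean_j), divisor n-1 = 4:
  S[A,A] = ((-1)·(-1) + (-1)·(-1) + (0)·(0) + (-1)·(-1) + (3)·(3)) / 4 = 12/4 = 3
  S[A,B] = ((-1)·(-3.2) + (-1)·(-0.2) + (0)·(3.8) + (-1)·(1.8) + (3)·(-2.2)) / 4 = -5/4 = -1.25
  S[B,B] = ((-3.2)·(-3.2) + (-0.2)·(-0.2) + (3.8)·(3.8) + (1.8)·(1.8) + (-2.2)·(-2.2)) / 4 = 32.8/4 = 8.2
  S = [[3, -1.25],
 [-1.25, 8.2]].

Step 3 — invert S. det(S) = 3·8.2 - (-1.25)² = 23.0375.
  S^{-1} = (1/det) · [[d, -b], [-b, a]] = [[0.3559, 0.0543],
 [0.0543, 0.1302]].

Step 4 — quadratic form (x̄ - mu_0)^T · S^{-1} · (x̄ - mu_0):
  S^{-1} · (x̄ - mu_0) = (1.1872, 0.4493),
  (x̄ - mu_0)^T · [...] = (3)·(1.1872) + (2.2)·(0.4493) = 4.55.

Step 5 — scale by n: T² = 5 · 4.55 = 22.7499.

T² ≈ 22.7499


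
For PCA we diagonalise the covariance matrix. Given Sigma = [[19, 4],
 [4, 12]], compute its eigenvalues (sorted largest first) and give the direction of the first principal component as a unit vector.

Step 1 — characteristic polynomial of 2×2 Sigma:
  det(Sigma - λI) = λ² - trace · λ + det = 0.
  trace = 19 + 12 = 31, det = 19·12 - (4)² = 212.
Step 2 — discriminant:
  Δ = trace² - 4·det = 961 - 848 = 113.
Step 3 — eigenvalues:
  λ = (trace ± √Δ)/2 = (31 ± 10.6301)/2,
  λ_1 = 20.8151,  λ_2 = 10.1849.

Step 4 — unit eigenvector for λ_1: solve (Sigma - λ_1 I)v = 0. First row:
  (19 - 20.8151)·v_x + (4)·v_y = 0, i.e. (-1.8151)·v_x + (4)·v_y = 0,
  so v ∝ (b, λ_1 - a) = (4, 1.8151) = u.
  ||u|| = √((4)² + (1.8151)²) = √(19.2945) ≈ 4.3925,
  v_1 = u/||u|| ≈ (0.9106, 0.4132) (||v_1|| = 1).

λ_1 = 20.8151,  λ_2 = 10.1849;  v_1 ≈ (0.9106, 0.4132)


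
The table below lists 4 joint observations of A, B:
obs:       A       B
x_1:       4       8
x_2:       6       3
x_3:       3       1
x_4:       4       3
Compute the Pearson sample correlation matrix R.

Step 1 — column means:
  mean(A) = (4 + 6 + 3 + 4) / 4 = 17/4 = 4.25
  mean(B) = (8 + 3 + 1 + 3) / 4 = 15/4 = 3.75

Step 2 — sample variances and covariances s[i,j] = (1/(n-1)) · Σ_k (x_{k,i} - mean_i) · (x_{k,j} - mean_j), with n-1 = 3:
  s[A,A] = ((-0.25)·(-0.25) + (1.75)·(1.75) + (-1.25)·(-1.25) + (-0.25)·(-0.25)) / 3 = 4.75/3 = 1.5833
  s[A,B] = ((-0.25)·(4.25) + (1.75)·(-0.75) + (-1.25)·(-2.75) + (-0.25)·(-0.75)) / 3 = 1.25/3 = 0.4167
  s[B,B] = ((4.25)·(4.25) + (-0.75)·(-0.75) + (-2.75)·(-2.75) + (-0.75)·(-0.75)) / 3 = 26.75/3 = 8.9167
  Sample standard deviations s_i = √(s[i,i]):
  s(A) = √(1.5833) = 1.2583
  s(B) = √(8.9167) = 2.9861

Step 3 — r_{ij} = s_{ij} / (s_i · s_j):
  r[A,A] = 1 (diagonal).
  r[A,B] = 0.4167 / (1.2583 · 2.9861) = 0.4167 / 3.7574 = 0.1109
  r[B,B] = 1 (diagonal).

R is symmetric with unit diagonal. Assembling:

R = [[1, 0.1109],
 [0.1109, 1]]


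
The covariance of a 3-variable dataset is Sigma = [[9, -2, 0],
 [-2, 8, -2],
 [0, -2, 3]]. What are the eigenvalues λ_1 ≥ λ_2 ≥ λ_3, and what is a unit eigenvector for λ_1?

Step 1 — characteristic polynomial p(λ) = det(λI - Sigma) = λ³ - tr·λ² + c_1·λ - det, where tr = trace, c_1 = sum of the principal 2×2 minors, det = det(Sigma):
  tr = 9 + 8 + 3 = 20,
  c_1 = (9·8 - (-2)²) + (9·3 - (0)²) + (8·3 - (-2)²) = 68 + 27 + 20 = 115,
  det = 9·(8·3 - (-2)²) - (-2)·((-2)·3 - (-2)·(0)) + (0)·((-2)·(-2) - 8·(0)) = 9·(20) - (-2)·(-6) + (0)·(4) = 168.
  So p(λ) = λ³ - 20λ² + 115λ - 168.
Step 2 — look for an integer root (rational root theorem: any rational root is an integer divisor of 168). Testing λ = 7:
  p(7) = 343 - 980 + 805 - 168 = 0  ✓
  Dividing out (λ - 7): p(λ) = (λ - 7)(λ² - 13λ + 24).
Step 3 — remaining eigenvalues from the quadratic λ² - 13λ + 24 = 0:
  Δ = 13² - 4·24 = 169 - 96 = 73,  λ = (13 ± √73)/2 = (13 ± 8.544)/2 ≈ 10.772 or 2.228.
  Sorted: λ_1 = 10.772,  λ_2 = 7,  λ_3 = 2.228  (check: sum = 20 = tr ✓).

Step 4 — unit eigenvector for λ_1 ≈ 10.772: v spans the null space of (Sigma - λ_1 I), whose rows are
  r_1 = (-1.772, -2, 0),  r_2 = (-2, -2.772, -2),  r_3 = (0, -2, -7.772).
  v is orthogonal to every row, so take v ∝ r_1 × r_2 = ((-2)·(-2) - (0)·(-2.772), (0)·(-2) - (-1.772)·(-2), (-1.772)·(-2.772) - (-2)·(-2)) ≈ (4, -3.544, 0.912).
  Let u = (4, -3.544, 0.912).
  ||u|| = √((4)² + (-3.544)² + (0.912)²) = √(29.3917) ≈ 5.4214,  v_1 = u/||u|| ≈ (0.7378, -0.6537, 0.1682) (||v_1|| = 1).

λ_1 = 10.772,  λ_2 = 7,  λ_3 = 2.228;  v_1 ≈ (0.7378, -0.6537, 0.1682)


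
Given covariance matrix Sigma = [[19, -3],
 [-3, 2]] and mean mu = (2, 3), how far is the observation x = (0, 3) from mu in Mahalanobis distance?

Step 1 — centre the observation: (x - mu) = (-2, 0).

Step 2 — invert Sigma. det(Sigma) = 19·2 - (-3)² = 29.
  Sigma^{-1} = (1/det) · [[d, -b], [-b, a]] = [[0.069, 0.1034],
 [0.1034, 0.6552]].

Step 3 — form the quadratic (x - mu)^T · Sigma^{-1} · (x - mu):
  Sigma^{-1} · (x - mu) = (-0.1379, -0.2069).
  (x - mu)^T · [Sigma^{-1} · (x - mu)] = (-2)·(-0.1379) + (0)·(-0.2069) = 0.2759.

Step 4 — take square root: d = √(0.2759) ≈ 0.5252.

d(x, mu) = √(0.2759) ≈ 0.5252


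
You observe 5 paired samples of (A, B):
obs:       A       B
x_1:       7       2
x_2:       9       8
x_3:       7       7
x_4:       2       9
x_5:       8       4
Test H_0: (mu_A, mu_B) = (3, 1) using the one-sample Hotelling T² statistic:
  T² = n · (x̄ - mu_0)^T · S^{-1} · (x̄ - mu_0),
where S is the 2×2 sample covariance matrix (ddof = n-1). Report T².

Step 1 — sample mean vector:
  mean(A) = (7 + 9 + 7 + 2 + 8) / 5 = 33/5 = 6.6
  mean(B) = (2 + 8 + 7 + 9 + 4) / 5 = 30/5 = 6
  x̄ = (6.6, 6),  deviation x̄ - mu_0 = (6.6, 6) - (3, 1) = (3.6, 5).

Step 2 — sample covariance matrix, S[i,j] = (1/(n-1)) · Σ_k (x_{k,i} - mean_i) · (x_{k,j} - mean_j), divisor n-1 = 4:
  S[A,A] = ((0.4)·(0.4) + (2.4)·(2.4) + (0.4)·(0.4) + (-4.6)·(-4.6) + (1.4)·(1.4)) / 4 = 29.2/4 = 7.3
  S[A,B] = ((0.4)·(-4) + (2.4)·(2) + (0.4)·(1) + (-4.6)·(3) + (1.4)·(-2)) / 4 = -13/4 = -3.25
  S[B,B] = ((-4)·(-4) + (2)·(2) + (1)·(1) + (3)·(3) + (-2)·(-2)) / 4 = 34/4 = 8.5
  S = [[7.3, -3.25],
 [-3.25, 8.5]].

Step 3 — invert S. det(S) = 7.3·8.5 - (-3.25)² = 51.4875.
  S^{-1} = (1/det) · [[d, -b], [-b, a]] = [[0.1651, 0.0631],
 [0.0631, 0.1418]].

Step 4 — quadratic form (x̄ - mu_0)^T · S^{-1} · (x̄ - mu_0):
  S^{-1} · (x̄ - mu_0) = (0.9099, 0.9361),
  (x̄ - mu_0)^T · [...] = (3.6)·(0.9099) + (5)·(0.9361) = 7.9565.

Step 5 — scale by n: T² = 5 · 7.9565 = 39.7825.

T² ≈ 39.7825


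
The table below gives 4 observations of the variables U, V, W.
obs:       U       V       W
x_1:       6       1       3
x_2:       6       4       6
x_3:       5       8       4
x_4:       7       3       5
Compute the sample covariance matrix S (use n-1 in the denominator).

Step 1 — column means:
  mean(U) = (6 + 6 + 5 + 7) / 4 = 24/4 = 6
  mean(V) = (1 + 4 + 8 + 3) / 4 = 16/4 = 4
  mean(W) = (3 + 6 + 4 + 5) / 4 = 18/4 = 4.5

Step 2 — sample covariance S[i,j] = (1/(n-1)) · Σ_k (x_{k,i} - mean_i) · (x_{k,j} - mean_j), with n-1 = 3.
  S[U,U] = ((0)·(0) + (0)·(0) + (-1)·(-1) + (1)·(1)) / 3 = 2/3 = 0.6667
  S[U,V] = ((0)·(-3) + (0)·(0) + (-1)·(4) + (1)·(-1)) / 3 = -5/3 = -1.6667
  S[U,W] = ((0)·(-1.5) + (0)·(1.5) + (-1)·(-0.5) + (1)·(0.5)) / 3 = 1/3 = 0.3333
  S[V,V] = ((-3)·(-3) + (0)·(0) + (4)·(4) + (-1)·(-1)) / 3 = 26/3 = 8.6667
  S[V,W] = ((-3)·(-1.5) + (0)·(1.5) + (4)·(-0.5) + (-1)·(0.5)) / 3 = 2/3 = 0.6667
  S[W,W] = ((-1.5)·(-1.5) + (1.5)·(1.5) + (-0.5)·(-0.5) + (0.5)·(0.5)) / 3 = 5/3 = 1.6667

S is symmetric (S[j,i] = S[i,j]). Assembling:

S = [[0.6667, -1.6667, 0.3333],
 [-1.6667, 8.6667, 0.6667],
 [0.3333, 0.6667, 1.6667]]
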